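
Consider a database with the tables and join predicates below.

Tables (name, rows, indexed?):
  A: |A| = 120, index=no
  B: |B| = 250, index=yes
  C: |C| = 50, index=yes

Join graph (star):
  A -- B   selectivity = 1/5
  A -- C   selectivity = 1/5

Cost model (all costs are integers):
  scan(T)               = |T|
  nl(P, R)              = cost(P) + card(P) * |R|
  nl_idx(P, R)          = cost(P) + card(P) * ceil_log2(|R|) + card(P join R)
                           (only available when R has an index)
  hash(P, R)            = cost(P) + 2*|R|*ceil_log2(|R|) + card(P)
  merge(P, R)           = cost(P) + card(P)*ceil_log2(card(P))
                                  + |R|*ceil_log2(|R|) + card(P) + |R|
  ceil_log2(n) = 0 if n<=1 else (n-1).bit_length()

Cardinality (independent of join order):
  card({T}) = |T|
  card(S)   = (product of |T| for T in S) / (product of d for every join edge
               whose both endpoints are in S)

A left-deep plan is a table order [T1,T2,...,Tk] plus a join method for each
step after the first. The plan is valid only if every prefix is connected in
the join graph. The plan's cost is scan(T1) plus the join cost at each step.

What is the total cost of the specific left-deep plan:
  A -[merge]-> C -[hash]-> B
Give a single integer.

6630

step 1: scan A: cost=120, card=120
step 2: join C via merge
    card(P join C) = 120*50/(5) = 1200
    cost = 120 + 120*7 + 50*6 + 120 + 50 = 1430
step 3: join B via hash
    card(P join B) = 1200*250/(5) = 60000
    cost = 1430 + 2*250*8 + 1200 = 6630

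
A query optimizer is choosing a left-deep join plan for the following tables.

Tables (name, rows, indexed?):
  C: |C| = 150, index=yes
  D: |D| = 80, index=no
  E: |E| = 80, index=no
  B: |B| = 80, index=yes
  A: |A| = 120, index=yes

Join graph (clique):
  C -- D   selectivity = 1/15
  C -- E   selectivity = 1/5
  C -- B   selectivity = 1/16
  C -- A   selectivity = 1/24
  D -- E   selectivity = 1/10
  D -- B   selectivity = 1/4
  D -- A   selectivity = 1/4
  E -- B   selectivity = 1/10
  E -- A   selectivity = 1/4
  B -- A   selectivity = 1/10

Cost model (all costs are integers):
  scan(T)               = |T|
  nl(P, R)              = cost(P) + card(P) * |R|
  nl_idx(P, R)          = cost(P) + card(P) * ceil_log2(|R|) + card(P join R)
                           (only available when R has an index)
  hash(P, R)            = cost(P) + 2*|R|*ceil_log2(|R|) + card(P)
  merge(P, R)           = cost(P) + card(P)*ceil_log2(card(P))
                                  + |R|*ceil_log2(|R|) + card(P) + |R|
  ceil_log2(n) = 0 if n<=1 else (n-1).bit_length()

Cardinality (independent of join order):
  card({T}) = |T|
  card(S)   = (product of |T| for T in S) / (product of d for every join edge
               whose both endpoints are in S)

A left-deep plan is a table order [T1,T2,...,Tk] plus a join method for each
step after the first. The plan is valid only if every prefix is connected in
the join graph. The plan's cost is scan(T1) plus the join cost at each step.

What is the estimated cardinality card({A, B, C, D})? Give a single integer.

Tables in S: A(120), B(80), C(150), D(80)
Edges inside S: C-D(d=15), C-B(d=16), C-A(d=24), D-B(d=4), D-A(d=4), B-A(d=10)
numerator = 120 * 80 * 150 * 80 = 115200000
denominator = 15 * 16 * 24 * 4 * 4 * 10 = 921600
card(S) = 115200000 / 921600 = 125

125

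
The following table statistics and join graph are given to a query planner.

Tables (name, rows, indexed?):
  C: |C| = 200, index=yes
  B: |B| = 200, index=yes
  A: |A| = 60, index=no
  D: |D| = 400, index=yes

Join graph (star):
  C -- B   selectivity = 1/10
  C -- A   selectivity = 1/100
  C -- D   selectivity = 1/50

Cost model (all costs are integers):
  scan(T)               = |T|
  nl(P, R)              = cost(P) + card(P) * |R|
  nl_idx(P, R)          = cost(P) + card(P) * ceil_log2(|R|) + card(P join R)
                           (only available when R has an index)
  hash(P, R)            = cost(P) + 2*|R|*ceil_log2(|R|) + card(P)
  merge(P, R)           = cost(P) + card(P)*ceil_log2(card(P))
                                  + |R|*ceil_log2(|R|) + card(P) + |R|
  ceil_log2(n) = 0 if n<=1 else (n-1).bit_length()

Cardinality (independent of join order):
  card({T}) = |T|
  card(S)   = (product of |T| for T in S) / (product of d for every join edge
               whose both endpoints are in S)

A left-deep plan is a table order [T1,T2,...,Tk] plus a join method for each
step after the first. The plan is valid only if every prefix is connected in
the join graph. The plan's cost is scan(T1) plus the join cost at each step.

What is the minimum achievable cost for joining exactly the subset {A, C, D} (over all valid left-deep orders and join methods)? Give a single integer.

2700

Selinger DP over subsets of {A,C,D}:
  {C}: scan cost=200, card=200
  {A}: scan cost=60, card=60
  {D}: scan cost=400, card=400
  {AC}: card=120; try (C,nl_idx)→660, (A,hash)→1120, (C,merge)→2280, (A,merge)→2420, (C,hash)→3320, (C,nl)→12060 …(+1); best=660 via (C,nl_idx)
  {CD}: card=1600; try (D,nl_idx)→3600, (C,hash)→4000, (C,nl_idx)→5200, (D,merge)→6000, (C,merge)→6200, (D,hash)→7600 …(+2); best=3600 via (D,nl_idx)
  {ACD}: card=960; try (D,nl_idx)→2700, (D,merge)→5620, (A,hash)→5920, (D,hash)→7980, (A,merge)→23220, (D,nl)→48660 …(+1); best=2700 via (D,nl_idx)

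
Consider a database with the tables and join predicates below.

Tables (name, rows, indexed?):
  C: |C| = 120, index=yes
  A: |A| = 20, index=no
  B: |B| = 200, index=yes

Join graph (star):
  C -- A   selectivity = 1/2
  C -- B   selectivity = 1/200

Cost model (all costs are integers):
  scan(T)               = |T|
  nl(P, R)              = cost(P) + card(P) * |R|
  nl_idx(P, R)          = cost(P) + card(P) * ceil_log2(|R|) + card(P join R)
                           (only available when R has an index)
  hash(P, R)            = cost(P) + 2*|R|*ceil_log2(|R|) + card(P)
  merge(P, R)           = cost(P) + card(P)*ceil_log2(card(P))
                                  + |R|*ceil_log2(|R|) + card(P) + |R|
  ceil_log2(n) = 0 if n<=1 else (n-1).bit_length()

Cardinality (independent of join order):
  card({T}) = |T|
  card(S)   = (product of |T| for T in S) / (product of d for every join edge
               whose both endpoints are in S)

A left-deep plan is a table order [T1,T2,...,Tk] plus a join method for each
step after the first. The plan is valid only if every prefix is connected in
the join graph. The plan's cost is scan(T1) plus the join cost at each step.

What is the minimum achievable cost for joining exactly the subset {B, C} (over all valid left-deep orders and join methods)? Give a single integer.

Selinger DP over subsets of {B,C}:
  {C}: scan cost=120, card=120
  {B}: scan cost=200, card=200
  {BC}: card=120; try (B,nl_idx)→1200, (C,nl_idx)→1720, (C,hash)→2080, (B,merge)→2880, (C,merge)→2960, (B,hash)→3440 …(+2); best=1200 via (B,nl_idx)

1200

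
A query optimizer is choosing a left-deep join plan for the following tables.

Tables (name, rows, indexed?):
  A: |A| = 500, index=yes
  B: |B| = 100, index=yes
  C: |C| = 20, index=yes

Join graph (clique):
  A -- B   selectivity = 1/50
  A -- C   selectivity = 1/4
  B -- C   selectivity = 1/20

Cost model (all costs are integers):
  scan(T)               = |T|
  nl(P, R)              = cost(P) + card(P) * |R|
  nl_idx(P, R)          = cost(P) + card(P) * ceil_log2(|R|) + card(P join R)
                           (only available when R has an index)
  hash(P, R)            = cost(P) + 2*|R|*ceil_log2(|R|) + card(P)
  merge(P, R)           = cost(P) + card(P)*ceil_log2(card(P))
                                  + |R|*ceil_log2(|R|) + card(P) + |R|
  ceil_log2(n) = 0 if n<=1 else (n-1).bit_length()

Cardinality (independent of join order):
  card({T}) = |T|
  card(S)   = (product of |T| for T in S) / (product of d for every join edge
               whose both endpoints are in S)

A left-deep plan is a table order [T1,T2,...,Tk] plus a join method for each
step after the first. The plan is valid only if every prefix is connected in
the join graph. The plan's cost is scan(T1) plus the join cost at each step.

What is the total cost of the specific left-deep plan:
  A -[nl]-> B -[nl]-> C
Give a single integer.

70500

step 1: scan A: cost=500, card=500
step 2: join B via nl
    card(P join B) = 500*100/(50) = 1000
    cost = 500 + 500*100 = 50500
step 3: join C via nl
    card(P join C) = 1000*20/(4*20) = 250
    cost = 50500 + 1000*20 = 70500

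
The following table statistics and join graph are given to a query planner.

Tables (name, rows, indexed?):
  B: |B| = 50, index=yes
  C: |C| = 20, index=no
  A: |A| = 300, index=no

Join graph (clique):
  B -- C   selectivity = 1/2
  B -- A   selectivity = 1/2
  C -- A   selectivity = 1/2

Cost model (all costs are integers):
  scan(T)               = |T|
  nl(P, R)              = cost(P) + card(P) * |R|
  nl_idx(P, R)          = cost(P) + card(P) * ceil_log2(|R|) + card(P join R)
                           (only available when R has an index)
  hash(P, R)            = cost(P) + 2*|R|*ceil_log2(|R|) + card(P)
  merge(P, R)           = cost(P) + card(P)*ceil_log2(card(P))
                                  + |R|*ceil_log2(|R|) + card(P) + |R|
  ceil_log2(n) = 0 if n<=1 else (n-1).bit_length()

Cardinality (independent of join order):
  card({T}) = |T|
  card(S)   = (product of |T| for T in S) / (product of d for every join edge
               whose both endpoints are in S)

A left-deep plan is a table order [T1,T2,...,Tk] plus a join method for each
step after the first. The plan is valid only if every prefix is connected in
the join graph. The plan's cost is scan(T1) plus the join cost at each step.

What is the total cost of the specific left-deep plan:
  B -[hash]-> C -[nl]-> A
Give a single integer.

step 1: scan B: cost=50, card=50
step 2: join C via hash
    card(P join C) = 50*20/(2) = 500
    cost = 50 + 2*20*5 + 50 = 300
step 3: join A via nl
    card(P join A) = 500*300/(2*2) = 37500
    cost = 300 + 500*300 = 150300

150300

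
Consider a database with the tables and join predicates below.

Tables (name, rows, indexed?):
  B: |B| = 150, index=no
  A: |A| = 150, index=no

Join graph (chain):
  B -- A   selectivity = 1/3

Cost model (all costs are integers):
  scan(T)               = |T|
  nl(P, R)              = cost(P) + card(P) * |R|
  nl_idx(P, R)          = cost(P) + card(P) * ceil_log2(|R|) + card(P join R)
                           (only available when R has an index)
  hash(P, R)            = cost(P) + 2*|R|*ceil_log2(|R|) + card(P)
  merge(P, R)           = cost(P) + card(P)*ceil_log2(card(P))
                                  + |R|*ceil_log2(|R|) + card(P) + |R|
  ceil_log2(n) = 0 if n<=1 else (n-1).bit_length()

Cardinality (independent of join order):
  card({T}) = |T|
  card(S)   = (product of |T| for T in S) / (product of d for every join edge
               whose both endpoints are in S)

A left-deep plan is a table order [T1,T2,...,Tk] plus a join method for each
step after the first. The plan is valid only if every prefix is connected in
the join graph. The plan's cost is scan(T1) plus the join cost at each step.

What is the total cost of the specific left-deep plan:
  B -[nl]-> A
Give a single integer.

step 1: scan B: cost=150, card=150
step 2: join A via nl
    card(P join A) = 150*150/(3) = 7500
    cost = 150 + 150*150 = 22650

22650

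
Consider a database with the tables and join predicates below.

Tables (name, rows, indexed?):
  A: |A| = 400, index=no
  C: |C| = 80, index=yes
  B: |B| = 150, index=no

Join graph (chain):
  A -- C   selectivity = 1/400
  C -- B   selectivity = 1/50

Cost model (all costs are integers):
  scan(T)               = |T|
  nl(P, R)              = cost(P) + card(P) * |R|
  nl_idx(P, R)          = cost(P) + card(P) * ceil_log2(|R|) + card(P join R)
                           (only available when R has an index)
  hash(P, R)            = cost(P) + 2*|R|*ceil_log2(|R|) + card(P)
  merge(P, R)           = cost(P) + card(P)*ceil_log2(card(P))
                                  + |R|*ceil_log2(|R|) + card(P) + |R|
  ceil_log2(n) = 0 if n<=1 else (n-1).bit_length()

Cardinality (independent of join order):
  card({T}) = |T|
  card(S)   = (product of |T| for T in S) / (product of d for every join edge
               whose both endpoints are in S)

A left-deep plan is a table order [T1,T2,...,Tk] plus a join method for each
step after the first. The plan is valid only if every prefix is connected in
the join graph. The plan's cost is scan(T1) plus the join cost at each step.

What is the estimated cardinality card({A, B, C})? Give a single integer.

240

Tables in S: A(400), B(150), C(80)
Edges inside S: A-C(d=400), C-B(d=50)
numerator = 400 * 150 * 80 = 4800000
denominator = 400 * 50 = 20000
card(S) = 4800000 / 20000 = 240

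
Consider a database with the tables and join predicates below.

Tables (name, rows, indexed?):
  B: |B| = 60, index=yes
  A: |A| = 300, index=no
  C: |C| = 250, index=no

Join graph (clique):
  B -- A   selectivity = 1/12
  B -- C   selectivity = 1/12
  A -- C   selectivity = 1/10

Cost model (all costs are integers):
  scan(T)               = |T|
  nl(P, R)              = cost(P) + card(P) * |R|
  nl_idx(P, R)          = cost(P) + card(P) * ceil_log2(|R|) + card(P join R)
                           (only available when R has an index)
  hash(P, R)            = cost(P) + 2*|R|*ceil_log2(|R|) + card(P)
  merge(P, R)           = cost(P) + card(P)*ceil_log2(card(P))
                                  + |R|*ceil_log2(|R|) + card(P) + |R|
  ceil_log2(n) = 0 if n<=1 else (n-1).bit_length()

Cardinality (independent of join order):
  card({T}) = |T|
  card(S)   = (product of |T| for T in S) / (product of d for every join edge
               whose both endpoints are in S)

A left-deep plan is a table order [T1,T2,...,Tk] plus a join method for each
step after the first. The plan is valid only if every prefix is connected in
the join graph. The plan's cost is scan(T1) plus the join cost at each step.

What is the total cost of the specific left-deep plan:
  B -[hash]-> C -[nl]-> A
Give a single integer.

step 1: scan B: cost=60, card=60
step 2: join C via hash
    card(P join C) = 60*250/(12) = 1250
    cost = 60 + 2*250*8 + 60 = 4120
step 3: join A via nl
    card(P join A) = 1250*300/(12*10) = 3125
    cost = 4120 + 1250*300 = 379120

379120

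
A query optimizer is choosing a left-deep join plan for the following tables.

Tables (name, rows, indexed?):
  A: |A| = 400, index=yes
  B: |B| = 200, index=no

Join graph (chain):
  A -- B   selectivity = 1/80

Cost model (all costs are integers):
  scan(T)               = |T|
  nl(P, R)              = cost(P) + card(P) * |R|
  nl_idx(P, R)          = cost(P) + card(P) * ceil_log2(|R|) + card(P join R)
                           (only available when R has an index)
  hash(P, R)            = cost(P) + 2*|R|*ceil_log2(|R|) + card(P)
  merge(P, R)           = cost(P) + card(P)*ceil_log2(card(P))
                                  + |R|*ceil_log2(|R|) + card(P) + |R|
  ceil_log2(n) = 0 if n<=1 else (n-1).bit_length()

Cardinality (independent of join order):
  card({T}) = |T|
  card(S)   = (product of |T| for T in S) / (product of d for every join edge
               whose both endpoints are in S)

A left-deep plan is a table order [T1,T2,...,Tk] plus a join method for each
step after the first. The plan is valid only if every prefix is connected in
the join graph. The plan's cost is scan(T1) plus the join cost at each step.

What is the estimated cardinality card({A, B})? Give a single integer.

1000

Tables in S: A(400), B(200)
Edges inside S: A-B(d=80)
numerator = 400 * 200 = 80000
denominator = 80 = 80
card(S) = 80000 / 80 = 1000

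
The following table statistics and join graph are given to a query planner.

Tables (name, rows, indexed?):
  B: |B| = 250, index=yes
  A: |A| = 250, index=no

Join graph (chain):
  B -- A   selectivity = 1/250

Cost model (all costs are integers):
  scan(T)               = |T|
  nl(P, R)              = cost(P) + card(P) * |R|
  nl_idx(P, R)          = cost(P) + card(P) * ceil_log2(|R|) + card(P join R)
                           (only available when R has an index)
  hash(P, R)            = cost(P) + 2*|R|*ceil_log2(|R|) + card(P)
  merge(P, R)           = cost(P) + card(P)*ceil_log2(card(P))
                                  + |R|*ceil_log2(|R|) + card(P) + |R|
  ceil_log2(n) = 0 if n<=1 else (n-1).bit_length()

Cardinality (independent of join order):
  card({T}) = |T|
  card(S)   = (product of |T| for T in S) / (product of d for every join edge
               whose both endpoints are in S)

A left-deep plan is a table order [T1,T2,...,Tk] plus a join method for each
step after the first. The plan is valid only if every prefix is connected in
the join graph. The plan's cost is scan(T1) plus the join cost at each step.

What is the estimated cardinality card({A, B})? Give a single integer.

250

Tables in S: A(250), B(250)
Edges inside S: B-A(d=250)
numerator = 250 * 250 = 62500
denominator = 250 = 250
card(S) = 62500 / 250 = 250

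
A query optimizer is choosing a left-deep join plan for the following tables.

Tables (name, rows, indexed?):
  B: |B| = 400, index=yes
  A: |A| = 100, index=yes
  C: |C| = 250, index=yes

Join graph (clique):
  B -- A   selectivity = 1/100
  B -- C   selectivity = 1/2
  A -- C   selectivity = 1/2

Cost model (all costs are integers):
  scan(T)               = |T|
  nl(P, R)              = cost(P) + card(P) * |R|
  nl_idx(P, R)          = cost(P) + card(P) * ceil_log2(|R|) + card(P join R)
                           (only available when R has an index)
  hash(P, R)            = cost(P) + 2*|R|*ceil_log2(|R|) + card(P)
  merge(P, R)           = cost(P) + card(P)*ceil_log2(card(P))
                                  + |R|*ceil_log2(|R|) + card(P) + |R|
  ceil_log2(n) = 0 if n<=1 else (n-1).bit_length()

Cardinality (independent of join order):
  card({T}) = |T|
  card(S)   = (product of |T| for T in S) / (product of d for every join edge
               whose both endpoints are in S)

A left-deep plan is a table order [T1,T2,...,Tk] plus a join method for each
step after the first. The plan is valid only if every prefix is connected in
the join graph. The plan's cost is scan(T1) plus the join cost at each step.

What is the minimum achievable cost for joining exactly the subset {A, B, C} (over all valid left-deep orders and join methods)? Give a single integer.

5800

Selinger DP over subsets of {A,B,C}:
  {B}: scan cost=400, card=400
  {A}: scan cost=100, card=100
  {C}: scan cost=250, card=250
  {AB}: card=400; try (B,nl_idx)→1400, (A,hash)→2200, (A,nl_idx)→3600, (B,merge)→4900, (A,merge)→5200, (B,hash)→7400 …(+2); best=1400 via (B,nl_idx)
  {BC}: card=50000; try (C,hash)→4800, (B,merge)→6500, (C,merge)→6650, (B,hash)→7700, (B,nl_idx)→52500, (C,nl_idx)→53600 …(+2); best=4800 via (C,hash)
  {AC}: card=12500; try (A,hash)→1900, (C,merge)→3150, (A,merge)→3300, (C,hash)→4200, (C,nl_idx)→13400, (A,nl_idx)→14500 …(+2); best=1900 via (A,hash)
  {ABC}: card=25000; try (C,hash)→5800, (C,merge)→7650, (B,hash)→21600, (C,nl_idx)→29600, (A,hash)→56200, (C,nl)→101400 …(+6); best=5800 via (C,hash)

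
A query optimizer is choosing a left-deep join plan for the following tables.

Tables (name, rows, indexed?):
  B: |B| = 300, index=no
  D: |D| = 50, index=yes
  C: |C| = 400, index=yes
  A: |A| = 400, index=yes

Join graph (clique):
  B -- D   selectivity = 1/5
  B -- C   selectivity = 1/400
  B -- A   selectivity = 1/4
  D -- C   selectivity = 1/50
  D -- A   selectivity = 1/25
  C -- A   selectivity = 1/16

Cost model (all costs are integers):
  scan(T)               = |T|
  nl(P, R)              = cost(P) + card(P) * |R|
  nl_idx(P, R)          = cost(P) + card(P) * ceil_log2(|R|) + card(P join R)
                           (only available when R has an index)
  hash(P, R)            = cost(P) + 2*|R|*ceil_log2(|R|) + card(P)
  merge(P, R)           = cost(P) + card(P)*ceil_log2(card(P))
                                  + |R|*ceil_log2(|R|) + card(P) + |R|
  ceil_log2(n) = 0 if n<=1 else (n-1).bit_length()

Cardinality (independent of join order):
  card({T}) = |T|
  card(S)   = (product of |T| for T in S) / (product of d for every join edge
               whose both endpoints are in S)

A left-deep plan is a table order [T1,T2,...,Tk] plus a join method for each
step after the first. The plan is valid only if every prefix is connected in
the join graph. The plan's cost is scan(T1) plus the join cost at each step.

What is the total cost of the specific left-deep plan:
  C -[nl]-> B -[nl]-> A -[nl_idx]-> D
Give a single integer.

step 1: scan C: cost=400, card=400
step 2: join B via nl
    card(P join B) = 400*300/(400) = 300
    cost = 400 + 400*300 = 120400
step 3: join A via nl
    card(P join A) = 300*400/(4*16) = 1875
    cost = 120400 + 300*400 = 240400
step 4: join D via nl_idx
    card(P join D) = 1875*50/(5*50*25) = 15
    cost = 240400 + 1875*6 + 15 = 251665

251665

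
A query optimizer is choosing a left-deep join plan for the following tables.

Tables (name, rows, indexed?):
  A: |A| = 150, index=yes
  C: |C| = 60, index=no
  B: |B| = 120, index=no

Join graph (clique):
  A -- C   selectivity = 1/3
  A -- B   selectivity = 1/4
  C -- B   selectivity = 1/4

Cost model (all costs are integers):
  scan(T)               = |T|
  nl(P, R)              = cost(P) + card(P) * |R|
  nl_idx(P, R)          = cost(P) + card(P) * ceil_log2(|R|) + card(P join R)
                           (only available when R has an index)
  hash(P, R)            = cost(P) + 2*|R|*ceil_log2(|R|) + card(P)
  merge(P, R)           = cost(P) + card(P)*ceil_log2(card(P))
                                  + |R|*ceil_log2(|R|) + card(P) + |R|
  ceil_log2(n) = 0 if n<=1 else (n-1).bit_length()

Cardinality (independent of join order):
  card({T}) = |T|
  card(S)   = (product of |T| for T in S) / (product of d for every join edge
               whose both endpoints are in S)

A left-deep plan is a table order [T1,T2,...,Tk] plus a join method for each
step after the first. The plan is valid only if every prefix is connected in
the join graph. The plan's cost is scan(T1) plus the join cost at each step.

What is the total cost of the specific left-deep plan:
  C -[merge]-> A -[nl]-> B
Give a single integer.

361830

step 1: scan C: cost=60, card=60
step 2: join A via merge
    card(P join A) = 60*150/(3) = 3000
    cost = 60 + 60*6 + 150*8 + 60 + 150 = 1830
step 3: join B via nl
    card(P join B) = 3000*120/(4*4) = 22500
    cost = 1830 + 3000*120 = 361830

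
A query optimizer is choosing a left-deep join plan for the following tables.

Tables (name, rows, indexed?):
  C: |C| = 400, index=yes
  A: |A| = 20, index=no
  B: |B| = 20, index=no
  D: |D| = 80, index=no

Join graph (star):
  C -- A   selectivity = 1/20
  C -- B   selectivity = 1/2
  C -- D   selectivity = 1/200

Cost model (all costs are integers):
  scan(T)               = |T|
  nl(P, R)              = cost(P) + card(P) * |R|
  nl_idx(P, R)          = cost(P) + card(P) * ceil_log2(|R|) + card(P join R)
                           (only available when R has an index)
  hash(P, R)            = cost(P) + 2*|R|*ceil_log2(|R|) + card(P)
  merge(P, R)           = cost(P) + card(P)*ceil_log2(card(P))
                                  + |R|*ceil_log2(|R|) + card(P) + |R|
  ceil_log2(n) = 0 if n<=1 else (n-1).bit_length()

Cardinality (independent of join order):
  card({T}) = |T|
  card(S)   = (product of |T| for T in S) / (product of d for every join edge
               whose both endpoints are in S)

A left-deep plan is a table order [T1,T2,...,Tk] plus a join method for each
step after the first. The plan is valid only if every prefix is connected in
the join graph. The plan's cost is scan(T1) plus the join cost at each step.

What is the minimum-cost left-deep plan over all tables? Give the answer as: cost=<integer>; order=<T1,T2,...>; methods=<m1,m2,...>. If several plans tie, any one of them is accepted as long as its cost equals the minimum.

cost=1680; order=D,C,A,B; methods=nl_idx,hash,hash

Selinger DP (subsets sized 1..n):
  {C}: scan cost=400, card=400
  {A}: scan cost=20, card=20
  {B}: scan cost=20, card=20
  {D}: scan cost=80, card=80
  {AC}: card=400; try (C,nl_idx)→600, (A,hash)→1000, (C,merge)→4140, (A,merge)→4520, (C,hash)→7240, (C,nl)→8020 …(+1); best=600 via (C,nl_idx)
  {BC}: card=4000; try (B,hash)→1000, (C,merge)→4140, (C,nl_idx)→4200, (B,merge)→4520, (C,hash)→7240, (C,nl)→8020 …(+1); best=1000 via (B,hash)
  {CD}: card=160; try (C,nl_idx)→960, (D,hash)→1920, (C,merge)→4720, (D,merge)→5040, (C,hash)→7360, (C,nl)→32080 …(+1); best=960 via (C,nl_idx)
  {ABC}: card=4000; try (B,hash)→1200, (B,merge)→4720, (A,hash)→5200, (B,nl)→8600, (A,merge)→53120, (A,nl)→81000; best=1200 via (B,hash)
  {ACD}: card=160; try (A,hash)→1320, (D,hash)→2120, (A,merge)→2520, (A,nl)→4160, (D,merge)→5240, (D,nl)→32600; best=1320 via (A,hash)
  {BCD}: card=1600; try (B,hash)→1320, (B,merge)→2520, (B,nl)→4160, (D,hash)→6120, (D,merge)→53640, (D,nl)→321000; best=1320 via (B,hash)
  {ABCD}: card=1600; try (B,hash)→1680, (B,merge)→2880, (A,hash)→3120, (B,nl)→4520, (D,hash)→6320, (A,merge)→20640 …(+3); best=1680 via (B,hash)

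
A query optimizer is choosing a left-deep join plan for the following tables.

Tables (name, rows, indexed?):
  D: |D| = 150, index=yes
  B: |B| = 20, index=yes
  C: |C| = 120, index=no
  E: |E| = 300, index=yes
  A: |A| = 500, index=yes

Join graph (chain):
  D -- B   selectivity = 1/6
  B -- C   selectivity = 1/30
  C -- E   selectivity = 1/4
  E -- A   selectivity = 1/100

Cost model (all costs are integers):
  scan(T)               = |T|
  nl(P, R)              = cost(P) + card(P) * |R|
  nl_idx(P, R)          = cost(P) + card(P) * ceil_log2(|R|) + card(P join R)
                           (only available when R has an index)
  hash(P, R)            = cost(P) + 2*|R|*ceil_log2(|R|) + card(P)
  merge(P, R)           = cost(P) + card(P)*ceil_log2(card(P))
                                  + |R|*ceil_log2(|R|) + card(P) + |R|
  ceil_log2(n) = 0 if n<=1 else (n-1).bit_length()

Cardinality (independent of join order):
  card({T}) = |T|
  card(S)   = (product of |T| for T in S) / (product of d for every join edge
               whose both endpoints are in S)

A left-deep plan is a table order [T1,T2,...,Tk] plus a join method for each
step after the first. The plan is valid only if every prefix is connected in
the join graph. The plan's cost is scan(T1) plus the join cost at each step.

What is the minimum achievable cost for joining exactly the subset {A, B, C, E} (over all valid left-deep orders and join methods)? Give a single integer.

Selinger DP over subsets of {A,B,C,E}:
  {B}: scan cost=20, card=20
  {C}: scan cost=120, card=120
  {E}: scan cost=300, card=300
  {A}: scan cost=500, card=500
  {BC}: card=80; try (B,hash)→440, (B,nl_idx)→800, (C,merge)→1100, (B,merge)→1200, (C,hash)→1720, (C,nl)→2420 …(+1); best=440 via (B,hash)
  {CE}: card=9000; try (C,hash)→2280, (E,merge)→4080, (C,merge)→4260, (E,hash)→5640, (E,nl_idx)→10200, (E,nl)→36120 …(+1); best=2280 via (C,hash)
  {AE}: card=1500; try (A,nl_idx)→4500, (E,hash)→6400, (E,nl_idx)→6500, (A,merge)→8300, (E,merge)→8500, (A,hash)→9600 …(+2); best=4500 via (A,nl_idx)
  {BCE}: card=6000; try (E,merge)→4080, (E,hash)→5920, (E,nl_idx)→7160, (B,hash)→11480, (E,nl)→24440, (B,nl_idx)→53280 …(+2); best=4080 via (E,merge)
  {ACE}: card=45000; try (C,hash)→7680, (A,hash)→20280, (C,merge)→23460, (A,nl_idx)→128280, (A,merge)→142280, (C,nl)→184500 …(+1); best=7680 via (C,hash)
  {ABCE}: card=30000; try (A,hash)→19080, (B,hash)→52880, (A,nl_idx)→88080, (A,merge)→93080, (B,nl_idx)→262680, (B,merge)→772800 …(+2); best=19080 via (A,hash)

19080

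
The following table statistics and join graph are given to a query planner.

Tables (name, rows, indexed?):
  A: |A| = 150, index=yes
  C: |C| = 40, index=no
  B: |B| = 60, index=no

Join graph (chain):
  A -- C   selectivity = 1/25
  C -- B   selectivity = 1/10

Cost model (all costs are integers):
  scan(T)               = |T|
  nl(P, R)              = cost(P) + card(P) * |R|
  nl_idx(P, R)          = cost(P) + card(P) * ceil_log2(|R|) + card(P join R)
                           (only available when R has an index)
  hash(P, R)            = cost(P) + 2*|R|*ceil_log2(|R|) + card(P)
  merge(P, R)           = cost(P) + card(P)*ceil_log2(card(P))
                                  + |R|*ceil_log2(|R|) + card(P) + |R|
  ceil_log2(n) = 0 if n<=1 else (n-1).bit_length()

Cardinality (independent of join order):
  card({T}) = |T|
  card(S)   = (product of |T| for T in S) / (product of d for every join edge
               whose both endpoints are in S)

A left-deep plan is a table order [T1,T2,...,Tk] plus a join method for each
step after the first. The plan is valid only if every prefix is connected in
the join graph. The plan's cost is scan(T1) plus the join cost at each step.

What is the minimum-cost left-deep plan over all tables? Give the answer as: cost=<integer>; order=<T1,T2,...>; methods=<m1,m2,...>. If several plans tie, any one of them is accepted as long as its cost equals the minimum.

cost=1560; order=C,A,B; methods=nl_idx,hash

Selinger DP (subsets sized 1..n):
  {A}: scan cost=150, card=150
  {C}: scan cost=40, card=40
  {B}: scan cost=60, card=60
  {AC}: card=240; try (A,nl_idx)→600, (C,hash)→780, (A,merge)→1670, (C,merge)→1780, (A,hash)→2480, (A,nl)→6040 …(+1); best=600 via (A,nl_idx)
  {BC}: card=240; try (C,hash)→600, (B,merge)→740, (C,merge)→760, (B,hash)→800, (B,nl)→2440, (C,nl)→2460; best=600 via (C,hash)
  {ABC}: card=1440; try (B,hash)→1560, (B,merge)→3180, (A,hash)→3240, (A,nl_idx)→3960, (A,merge)→4110, (B,nl)→15000 …(+1); best=1560 via (B,hash)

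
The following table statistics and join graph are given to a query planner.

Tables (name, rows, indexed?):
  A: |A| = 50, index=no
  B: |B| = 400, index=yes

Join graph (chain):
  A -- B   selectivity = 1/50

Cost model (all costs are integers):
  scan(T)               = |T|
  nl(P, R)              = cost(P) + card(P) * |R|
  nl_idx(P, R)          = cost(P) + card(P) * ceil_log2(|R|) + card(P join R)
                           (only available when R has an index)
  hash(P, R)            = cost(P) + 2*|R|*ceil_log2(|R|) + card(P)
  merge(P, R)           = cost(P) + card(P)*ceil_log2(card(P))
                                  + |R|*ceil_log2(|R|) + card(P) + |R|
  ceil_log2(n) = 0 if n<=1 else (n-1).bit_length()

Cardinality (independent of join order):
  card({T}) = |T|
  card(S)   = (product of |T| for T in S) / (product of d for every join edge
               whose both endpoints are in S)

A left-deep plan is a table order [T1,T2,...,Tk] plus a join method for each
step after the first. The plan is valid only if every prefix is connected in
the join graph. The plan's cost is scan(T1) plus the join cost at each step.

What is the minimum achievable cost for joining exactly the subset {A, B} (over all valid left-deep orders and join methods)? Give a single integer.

Selinger DP over subsets of {A,B}:
  {A}: scan cost=50, card=50
  {B}: scan cost=400, card=400
  {AB}: card=400; try (B,nl_idx)→900, (A,hash)→1400, (B,merge)→4400, (A,merge)→4750, (B,hash)→7300, (B,nl)→20050 …(+1); best=900 via (B,nl_idx)

900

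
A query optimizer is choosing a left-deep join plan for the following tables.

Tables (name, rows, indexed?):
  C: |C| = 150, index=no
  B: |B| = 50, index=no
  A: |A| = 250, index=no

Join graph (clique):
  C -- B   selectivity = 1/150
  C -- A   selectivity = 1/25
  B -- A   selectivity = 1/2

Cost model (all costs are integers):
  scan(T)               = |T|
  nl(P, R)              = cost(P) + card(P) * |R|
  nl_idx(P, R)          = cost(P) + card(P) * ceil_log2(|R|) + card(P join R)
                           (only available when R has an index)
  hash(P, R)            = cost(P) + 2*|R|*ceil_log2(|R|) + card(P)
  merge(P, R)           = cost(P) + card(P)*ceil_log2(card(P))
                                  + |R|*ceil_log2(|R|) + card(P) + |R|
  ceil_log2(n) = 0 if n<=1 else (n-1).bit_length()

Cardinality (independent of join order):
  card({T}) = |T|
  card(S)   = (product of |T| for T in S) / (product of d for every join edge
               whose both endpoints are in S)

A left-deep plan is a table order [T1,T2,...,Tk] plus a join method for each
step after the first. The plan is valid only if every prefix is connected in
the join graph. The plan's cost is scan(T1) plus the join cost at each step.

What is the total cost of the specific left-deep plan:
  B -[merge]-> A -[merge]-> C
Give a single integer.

step 1: scan B: cost=50, card=50
step 2: join A via merge
    card(P join A) = 50*250/(2) = 6250
    cost = 50 + 50*6 + 250*8 + 50 + 250 = 2650
step 3: join C via merge
    card(P join C) = 6250*150/(150*25) = 250
    cost = 2650 + 6250*13 + 150*8 + 6250 + 150 = 91500

91500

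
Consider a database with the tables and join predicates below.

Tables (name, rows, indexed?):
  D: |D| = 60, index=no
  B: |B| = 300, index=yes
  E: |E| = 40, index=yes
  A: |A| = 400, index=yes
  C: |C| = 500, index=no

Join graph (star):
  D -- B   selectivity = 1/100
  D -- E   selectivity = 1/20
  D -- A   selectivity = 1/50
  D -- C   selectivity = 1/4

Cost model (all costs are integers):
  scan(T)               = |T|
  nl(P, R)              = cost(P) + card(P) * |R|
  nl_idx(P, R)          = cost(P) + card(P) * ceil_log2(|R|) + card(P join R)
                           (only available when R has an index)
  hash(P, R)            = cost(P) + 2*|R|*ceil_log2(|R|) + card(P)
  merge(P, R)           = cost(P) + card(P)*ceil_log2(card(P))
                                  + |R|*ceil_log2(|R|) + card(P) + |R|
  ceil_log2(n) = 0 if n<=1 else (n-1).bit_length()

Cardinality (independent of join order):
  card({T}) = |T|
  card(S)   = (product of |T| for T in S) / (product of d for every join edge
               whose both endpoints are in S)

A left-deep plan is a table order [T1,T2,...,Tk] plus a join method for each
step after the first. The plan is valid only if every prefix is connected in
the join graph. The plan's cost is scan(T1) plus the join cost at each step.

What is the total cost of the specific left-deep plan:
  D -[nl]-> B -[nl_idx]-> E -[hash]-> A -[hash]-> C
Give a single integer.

step 1: scan D: cost=60, card=60
step 2: join B via nl
    card(P join B) = 60*300/(100) = 180
    cost = 60 + 60*300 = 18060
step 3: join E via nl_idx
    card(P join E) = 180*40/(20) = 360
    cost = 18060 + 180*6 + 360 = 19500
step 4: join A via hash
    card(P join A) = 360*400/(50) = 2880
    cost = 19500 + 2*400*9 + 360 = 27060
step 5: join C via hash
    card(P join C) = 2880*500/(4) = 360000
    cost = 27060 + 2*500*9 + 2880 = 38940

38940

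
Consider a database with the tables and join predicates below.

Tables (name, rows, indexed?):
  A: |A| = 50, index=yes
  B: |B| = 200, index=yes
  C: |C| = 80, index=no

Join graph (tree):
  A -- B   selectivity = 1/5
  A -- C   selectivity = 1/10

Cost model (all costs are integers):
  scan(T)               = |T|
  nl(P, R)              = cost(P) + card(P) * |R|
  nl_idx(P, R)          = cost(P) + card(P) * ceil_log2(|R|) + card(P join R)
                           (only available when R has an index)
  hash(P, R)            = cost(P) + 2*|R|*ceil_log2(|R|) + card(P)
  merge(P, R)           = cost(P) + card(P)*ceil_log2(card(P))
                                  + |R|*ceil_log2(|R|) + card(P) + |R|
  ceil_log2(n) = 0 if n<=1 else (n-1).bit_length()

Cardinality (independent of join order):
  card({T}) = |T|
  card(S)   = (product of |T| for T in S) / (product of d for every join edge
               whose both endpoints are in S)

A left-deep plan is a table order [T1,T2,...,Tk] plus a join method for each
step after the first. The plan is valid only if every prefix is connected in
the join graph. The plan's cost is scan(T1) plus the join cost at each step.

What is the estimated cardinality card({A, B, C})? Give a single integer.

Tables in S: A(50), B(200), C(80)
Edges inside S: A-B(d=5), A-C(d=10)
numerator = 50 * 200 * 80 = 800000
denominator = 5 * 10 = 50
card(S) = 800000 / 50 = 16000

16000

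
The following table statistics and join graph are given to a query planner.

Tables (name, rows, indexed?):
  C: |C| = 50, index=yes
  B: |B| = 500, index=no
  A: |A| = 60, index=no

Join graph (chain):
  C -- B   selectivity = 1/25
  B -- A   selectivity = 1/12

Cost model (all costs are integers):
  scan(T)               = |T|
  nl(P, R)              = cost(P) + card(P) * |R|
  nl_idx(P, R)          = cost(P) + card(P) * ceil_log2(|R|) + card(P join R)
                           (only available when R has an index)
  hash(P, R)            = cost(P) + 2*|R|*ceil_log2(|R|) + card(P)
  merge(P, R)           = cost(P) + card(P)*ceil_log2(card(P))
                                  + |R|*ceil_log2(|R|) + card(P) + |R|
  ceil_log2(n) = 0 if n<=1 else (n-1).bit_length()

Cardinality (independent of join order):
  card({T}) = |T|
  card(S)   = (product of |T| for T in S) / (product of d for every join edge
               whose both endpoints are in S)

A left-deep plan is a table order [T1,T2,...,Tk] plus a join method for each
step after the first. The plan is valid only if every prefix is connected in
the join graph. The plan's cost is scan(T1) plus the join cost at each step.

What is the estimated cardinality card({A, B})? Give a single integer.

Tables in S: A(60), B(500)
Edges inside S: B-A(d=12)
numerator = 60 * 500 = 30000
denominator = 12 = 12
card(S) = 30000 / 12 = 2500

2500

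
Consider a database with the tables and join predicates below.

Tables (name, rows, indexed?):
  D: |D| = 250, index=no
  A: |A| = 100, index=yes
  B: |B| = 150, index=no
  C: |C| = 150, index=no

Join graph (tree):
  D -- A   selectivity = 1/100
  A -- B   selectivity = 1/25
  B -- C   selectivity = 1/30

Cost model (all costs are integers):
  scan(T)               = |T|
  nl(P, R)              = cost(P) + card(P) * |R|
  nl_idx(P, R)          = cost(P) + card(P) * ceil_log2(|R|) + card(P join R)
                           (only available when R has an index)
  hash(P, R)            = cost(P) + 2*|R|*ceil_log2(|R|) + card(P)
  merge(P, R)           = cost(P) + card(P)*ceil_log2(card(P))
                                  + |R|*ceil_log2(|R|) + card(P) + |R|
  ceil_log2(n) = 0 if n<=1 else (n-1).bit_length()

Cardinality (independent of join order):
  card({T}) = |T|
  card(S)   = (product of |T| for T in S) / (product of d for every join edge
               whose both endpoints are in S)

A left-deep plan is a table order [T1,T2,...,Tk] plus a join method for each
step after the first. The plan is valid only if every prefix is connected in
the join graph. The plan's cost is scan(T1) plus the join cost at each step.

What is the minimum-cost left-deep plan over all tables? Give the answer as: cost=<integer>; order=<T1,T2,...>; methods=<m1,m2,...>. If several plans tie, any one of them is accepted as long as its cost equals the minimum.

Selinger DP (subsets sized 1..n):
  {D}: scan cost=250, card=250
  {A}: scan cost=100, card=100
  {B}: scan cost=150, card=150
  {C}: scan cost=150, card=150
  {AD}: card=250; try (A,hash)→1900, (A,nl_idx)→2250, (D,merge)→3150, (A,merge)→3300, (D,hash)→4200, (D,nl)→25100 …(+1); best=1900 via (A,hash)
  {AB}: card=600; try (A,hash)→1700, (A,nl_idx)→1800, (B,merge)→2250, (A,merge)→2300, (B,hash)→2600, (B,nl)→15100 …(+1); best=1700 via (A,hash)
  {BC}: card=750; try (C,hash)→2700, (B,hash)→2700, (C,merge)→2850, (B,merge)→2850, (C,nl)→22650, (B,nl)→22650; best=2700 via (C,hash)
  {ABD}: card=1500; try (B,hash)→4550, (B,merge)→5500, (D,hash)→6300, (D,merge)→10550, (B,nl)→39400, (D,nl)→151700; best=4550 via (B,hash)
  {ABC}: card=3000; try (C,hash)→4700, (A,hash)→4850, (C,merge)→9650, (A,nl_idx)→10950, (A,merge)→11750, (A,nl)→77700 …(+1); best=4700 via (C,hash)
  {ABCD}: card=7500; try (C,hash)→8450, (D,hash)→11700, (C,merge)→23900, (D,merge)→45950, (C,nl)→229550, (D,nl)→754700; best=8450 via (C,hash)

cost=8450; order=D,A,B,C; methods=hash,hash,hash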